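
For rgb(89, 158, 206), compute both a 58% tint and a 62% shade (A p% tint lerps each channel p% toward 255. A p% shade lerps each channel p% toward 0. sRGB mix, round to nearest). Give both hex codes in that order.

58% tint:
  R: 89 + 0.58×(255−89) = 89 + 96.28 = 185.28 → 185
  G: 158 + 0.58×(255−158) = 158 + 56.26 = 214.26 → 214
  B: 206 + 0.58×(255−206) = 206 + 28.42 = 234.42 → 234
  → #B9D6EA
62% shade:
  R: 89 + 0.62×(0−89) = 89 − 55.18 = 33.82 → 34
  G: 158 − 97.96 = 60.04 → 60
  B: 206 − 127.72 = 78.28 → 78
  → #223C4E

#B9D6EA, #223C4E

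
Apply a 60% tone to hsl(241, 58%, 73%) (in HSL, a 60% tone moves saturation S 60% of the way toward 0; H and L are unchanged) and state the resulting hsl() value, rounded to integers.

hsl(241, 23%, 73%)

S moves 60% from 58 toward 0: 58 − 34.8 = 23.2 → 23.
H and L are unchanged.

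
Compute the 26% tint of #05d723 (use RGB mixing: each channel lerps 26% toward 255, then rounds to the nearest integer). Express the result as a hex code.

#05d723 is rgb(5, 215, 35).
A 26% tint moves each channel 26% toward 255:
  R: 5 + 65 = 70 → 70
  G: 215 + 10.4 = 225.4 → 225
  B: 35 + 0.26×(255−35) = 35 + 57.2 = 92.2 → 92
rgb(70, 225, 92) = #46e15c.

#46e15c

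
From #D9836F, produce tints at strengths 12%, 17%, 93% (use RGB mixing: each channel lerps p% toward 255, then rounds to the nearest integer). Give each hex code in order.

#DE9280, #DF9887, #FCF6F5

#D9836F is rgb(217, 131, 111).
12%: (217 + 4.56 = 221.56→222, 131 + 14.88 = 145.88→146, 111 + 17.28 = 128.28→128) → #DE9280
17%: (217 + 6.46 = 223.46→223, 131 + 21.08 = 152.08→152, 111 + 24.48 = 135.48→135) → #DF9887
93%: (217 + 35.34 = 252.34→252, 131 + 115.32 = 246.32→246, 111 + 133.92 = 244.92→245) → #FCF6F5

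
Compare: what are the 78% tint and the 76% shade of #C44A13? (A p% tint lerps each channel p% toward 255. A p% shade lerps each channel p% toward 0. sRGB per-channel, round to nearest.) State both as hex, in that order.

#F2D7CB, #2F1205

#C44A13 is rgb(196, 74, 19).
78% tint:
  R: 196 + 0.78×(255−196) = 196 + 46.02 = 242.02 → 242
  G: 74 + 0.78×(255−74) = 74 + 141.18 = 215.18 → 215
  B: 19 + 0.78×(255−19) = 19 + 184.08 = 203.08 → 203
  → #F2D7CB
76% shade:
  R: 196 + 0.76×(0−196) = 196 − 148.96 = 47.04 → 47
  G: 74 − 56.24 = 17.76 → 18
  B: 19 − 14.44 = 4.56 → 5
  → #2F1205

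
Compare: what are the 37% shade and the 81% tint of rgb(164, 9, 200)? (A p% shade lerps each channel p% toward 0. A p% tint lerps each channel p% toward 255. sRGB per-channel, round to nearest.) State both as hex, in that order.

37% shade:
  R: 164 − 60.68 = 103.32 → 103
  G: 9 − 3.33 = 5.67 → 6
  B: 200 + 0.37×(0−200) = 200 − 74 = 126 → 126
  → #67067e
81% tint:
  R: 164 + 73.71 = 237.71 → 238
  G: 9 + 0.81×(255−9) = 9 + 199.26 = 208.26 → 208
  B: 200 + 0.81×(255−200) = 200 + 44.55 = 244.55 → 245
  → #eed0f5

#67067e, #eed0f5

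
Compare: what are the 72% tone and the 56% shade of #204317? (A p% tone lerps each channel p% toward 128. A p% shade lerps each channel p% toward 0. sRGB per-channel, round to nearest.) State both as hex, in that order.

#656F63, #0E1D0A

#204317 is rgb(32, 67, 23).
72% tone:
  R: 32 + 69.12 = 101.12 → 101
  G: 67 + 43.92 = 110.92 → 111
  B: 23 + 0.72×(128−23) = 23 + 75.6 = 98.6 → 99
  → #656F63
56% shade:
  R: 32 + 0.56×(0−32) = 32 − 17.92 = 14.08 → 14
  G: 67 + 0.56×(0−67) = 67 − 37.52 = 29.48 → 29
  B: 23 − 12.88 = 10.12 → 10
  → #0E1D0A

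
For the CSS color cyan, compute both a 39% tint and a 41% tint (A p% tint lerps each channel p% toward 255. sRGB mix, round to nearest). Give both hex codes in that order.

CSS cyan is rgb(0, 255, 255).
39% tint:
  R: 0 + 0.39×(255−0) = 0 + 99.45 = 99.45 → 99
  G: 255 + 0.39×(255−255) = 255 + 0 = 255 → 255
  B: 255 + 0.39×(255−255) = 255 + 0 = 255 → 255
  → #63ffff
41% tint:
  R: 0 + 0.41×(255−0) = 0 + 104.55 = 104.55 → 105
  G: 255 + 0 = 255 → 255
  B: 255 + 0 = 255 → 255
  → #69ffff

#63ffff, #69ffff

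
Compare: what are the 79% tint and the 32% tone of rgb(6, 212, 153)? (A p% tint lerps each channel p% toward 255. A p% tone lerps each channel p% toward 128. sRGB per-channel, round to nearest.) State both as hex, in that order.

79% tint:
  R: 6 + 0.79×(255−6) = 6 + 196.71 = 202.71 → 203
  G: 212 + 0.79×(255−212) = 212 + 33.97 = 245.97 → 246
  B: 153 + 80.58 = 233.58 → 234
  → #CBF6EA
32% tone:
  R: 6 + 39.04 = 45.04 → 45
  G: 212 + 0.32×(128−212) = 212 − 26.88 = 185.12 → 185
  B: 153 + 0.32×(128−153) = 153 − 8 = 145 → 145
  → #2DB991

#CBF6EA, #2DB991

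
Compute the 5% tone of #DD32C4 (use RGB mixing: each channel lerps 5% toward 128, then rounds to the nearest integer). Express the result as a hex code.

#DD32C4 is rgb(221, 50, 196).
Per channel, c → c + 0.05(128 − c):
  R: 221 + 0.05×(128−221) = 221 − 4.65 = 216.35 → 216
  G: 50 + 0.05×(128−50) = 50 + 3.9 = 53.9 → 54
  B: 196 − 3.4 = 192.6 → 193
rgb(216, 54, 193) = #D836C1.

#D836C1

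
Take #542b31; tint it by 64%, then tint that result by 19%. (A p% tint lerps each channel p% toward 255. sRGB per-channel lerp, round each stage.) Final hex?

#cdc1c3

#542b31 is rgb(84, 43, 49).
Lerp each channel 64% toward 255:
  R: 84 + 109.44 = 193.44 → 193
  G: 43 + 135.68 = 178.68 → 179
  B: 49 + 0.64×(255−49) = 49 + 131.84 = 180.84 → 181
After the tint: rgb(193, 179, 181) = #c1b3b5.
Lerp each channel 19% toward 255:
  R: 193 + 0.19×(255−193) = 193 + 11.78 = 204.78 → 205
  G: 179 + 0.19×(255−179) = 179 + 14.44 = 193.44 → 193
  B: 181 + 0.19×(255−181) = 181 + 14.06 = 195.06 → 195
rgb(205, 193, 195) = #cdc1c3.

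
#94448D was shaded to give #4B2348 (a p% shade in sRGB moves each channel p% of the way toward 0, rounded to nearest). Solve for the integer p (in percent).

49%

#94448D is rgb(148, 68, 141); #4B2348 is rgb(75, 35, 72).
On the R channel (widest range): 75 ≈ 148 + (p/100)(0 − 148), so p ≈ 100×(75 − 148)/(0 − 148) = -7300/-148 = 49.32.
p = 49 reproduces all three channels after rounding.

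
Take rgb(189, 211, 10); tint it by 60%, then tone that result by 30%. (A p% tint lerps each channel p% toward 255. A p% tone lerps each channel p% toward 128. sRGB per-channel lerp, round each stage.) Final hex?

#C7CC94

A 60% tint moves each channel 60% toward 255:
  R: 189 + 0.6×(255−189) = 189 + 39.6 = 228.6 → 229
  G: 211 + 0.6×(255−211) = 211 + 26.4 = 237.4 → 237
  B: 10 + 0.6×(255−10) = 10 + 147 = 157 → 157
After the tint: rgb(229, 237, 157) = #E5ED9D.
Lerp each channel 30% toward 128:
  R: 229 + 0.3×(128−229) = 229 − 30.3 = 198.7 → 199
  G: 237 − 32.7 = 204.3 → 204
  B: 157 + 0.3×(128−157) = 157 − 8.7 = 148.3 → 148
rgb(199, 204, 148) = #C7CC94.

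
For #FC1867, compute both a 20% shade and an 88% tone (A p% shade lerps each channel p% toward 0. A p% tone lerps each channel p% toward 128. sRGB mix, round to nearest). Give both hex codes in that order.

#CA1352, #8F747D

#FC1867 is rgb(252, 24, 103).
20% shade:
  R: 252 + 0.2×(0−252) = 252 − 50.4 = 201.6 → 202
  G: 24 + 0.2×(0−24) = 24 − 4.8 = 19.2 → 19
  B: 103 + 0.2×(0−103) = 103 − 20.6 = 82.4 → 82
  → #CA1352
88% tone:
  R: 252 + 0.88×(128−252) = 252 − 109.12 = 142.88 → 143
  G: 24 + 91.52 = 115.52 → 116
  B: 103 + 0.88×(128−103) = 103 + 22 = 125 → 125
  → #8F747D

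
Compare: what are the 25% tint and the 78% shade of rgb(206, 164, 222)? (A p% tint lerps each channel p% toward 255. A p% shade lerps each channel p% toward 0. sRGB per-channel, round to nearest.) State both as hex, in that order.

25% tint:
  R: 206 + 0.25×(255−206) = 206 + 12.25 = 218.25 → 218
  G: 164 + 0.25×(255−164) = 164 + 22.75 = 186.75 → 187
  B: 222 + 8.25 = 230.25 → 230
  → #dabbe6
78% shade:
  R: 206 − 160.68 = 45.32 → 45
  G: 164 − 127.92 = 36.08 → 36
  B: 222 + 0.78×(0−222) = 222 − 173.16 = 48.84 → 49
  → #2d2431

#dabbe6, #2d2431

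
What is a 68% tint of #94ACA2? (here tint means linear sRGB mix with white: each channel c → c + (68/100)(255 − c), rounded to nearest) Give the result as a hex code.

#94ACA2 is rgb(148, 172, 162).
A 68% tint moves each channel 68% toward 255:
  R: 148 + 72.76 = 220.76 → 221
  G: 172 + 56.44 = 228.44 → 228
  B: 162 + 0.68×(255−162) = 162 + 63.24 = 225.24 → 225
rgb(221, 228, 225) = #DDE4E1.

#DDE4E1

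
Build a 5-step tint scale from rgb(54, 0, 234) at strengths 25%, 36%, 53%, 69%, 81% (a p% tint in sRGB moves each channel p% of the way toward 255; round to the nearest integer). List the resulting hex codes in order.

25%: (54 + 50.25 = 104.25→104, 0 + 63.75 = 63.75→64, 234 + 5.25 = 239.25→239) → #6840EF
36%: (54 + 72.36 = 126.36→126, 0 + 91.8 = 91.8→92, 234 + 7.56 = 241.56→242) → #7E5CF2
53%: (54 + 106.53 = 160.53→161, 0 + 135.15 = 135.15→135, 234 + 11.13 = 245.13→245) → #A187F5
69%: (54 + 138.69 = 192.69→193, 0 + 175.95 = 175.95→176, 234 + 14.49 = 248.49→248) → #C1B0F8
81%: (54 + 162.81 = 216.81→217, 0 + 206.55 = 206.55→207, 234 + 17.01 = 251.01→251) → #D9CFFB

#6840EF, #7E5CF2, #A187F5, #C1B0F8, #D9CFFB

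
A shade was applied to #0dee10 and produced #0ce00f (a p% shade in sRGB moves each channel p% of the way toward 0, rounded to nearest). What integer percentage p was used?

6%

#0dee10 is rgb(13, 238, 16); #0ce00f is rgb(12, 224, 15).
On the G channel (widest range): 224 ≈ 238 + (p/100)(0 − 238), so p ≈ 100×(224 − 238)/(0 − 238) = -1400/-238 = 5.88.
p = 6 reproduces all three channels after rounding.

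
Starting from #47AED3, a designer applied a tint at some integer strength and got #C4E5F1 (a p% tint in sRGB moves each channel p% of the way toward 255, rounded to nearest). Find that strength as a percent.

68%

#47AED3 is rgb(71, 174, 211); #C4E5F1 is rgb(196, 229, 241).
On the R channel (widest range): 196 ≈ 71 + (p/100)(255 − 71), so p ≈ 100×(196 − 71)/(255 − 71) = 12500/184 = 67.93.
p = 68 reproduces all three channels after rounding.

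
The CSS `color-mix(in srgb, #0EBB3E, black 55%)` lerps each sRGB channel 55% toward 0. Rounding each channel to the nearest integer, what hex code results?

#06541C

#0EBB3E is rgb(14, 187, 62).
Lerp each channel 55% toward 0:
  R: 14 + 0.55×(0−14) = 14 − 7.7 = 6.3 → 6
  G: 187 + 0.55×(0−187) = 187 − 102.85 = 84.15 → 84
  B: 62 + 0.55×(0−62) = 62 − 34.1 = 27.9 → 28
rgb(6, 84, 28) = #06541C.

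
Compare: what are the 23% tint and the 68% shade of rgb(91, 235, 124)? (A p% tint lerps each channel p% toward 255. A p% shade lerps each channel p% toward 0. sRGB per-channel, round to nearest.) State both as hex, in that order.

23% tint:
  R: 91 + 0.23×(255−91) = 91 + 37.72 = 128.72 → 129
  G: 235 + 0.23×(255−235) = 235 + 4.6 = 239.6 → 240
  B: 124 + 0.23×(255−124) = 124 + 30.13 = 154.13 → 154
  → #81f09a
68% shade:
  R: 91 + 0.68×(0−91) = 91 − 61.88 = 29.12 → 29
  G: 235 − 159.8 = 75.2 → 75
  B: 124 + 0.68×(0−124) = 124 − 84.32 = 39.68 → 40
  → #1d4b28

#81f09a, #1d4b28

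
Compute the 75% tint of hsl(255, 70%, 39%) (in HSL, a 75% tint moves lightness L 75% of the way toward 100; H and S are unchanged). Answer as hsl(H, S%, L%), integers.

hsl(255, 70%, 85%)

L moves 75% from 39 toward 100: 39 + 45.75 = 84.75 → 85.
H and S are unchanged.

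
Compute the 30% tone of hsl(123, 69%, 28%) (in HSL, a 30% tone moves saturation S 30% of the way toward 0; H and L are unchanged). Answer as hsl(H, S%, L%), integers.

S moves 30% from 69 toward 0: 69 − 20.7 = 48.3 → 48.
H and L are unchanged.

hsl(123, 48%, 28%)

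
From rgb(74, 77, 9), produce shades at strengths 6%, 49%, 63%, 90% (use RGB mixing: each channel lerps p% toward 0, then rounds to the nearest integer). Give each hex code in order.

#464808, #262705, #1b1c03, #070801

6%: (74 − 4.44 = 69.56→70, 77 − 4.62 = 72.38→72, 9 − 0.54 = 8.46→8) → #464808
49%: (74 − 36.26 = 37.74→38, 77 − 37.73 = 39.27→39, 9 − 4.41 = 4.59→5) → #262705
63%: (74 − 46.62 = 27.38→27, 77 − 48.51 = 28.49→28, 9 − 5.67 = 3.33→3) → #1b1c03
90%: (74 − 66.6 = 7.4→7, 77 − 69.3 = 7.7→8, 9 − 8.1 = 0.9→1) → #070801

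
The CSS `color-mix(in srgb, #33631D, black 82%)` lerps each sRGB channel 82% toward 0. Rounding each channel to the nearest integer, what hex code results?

#091205

#33631D is rgb(51, 99, 29).
Lerp each channel 82% toward 0:
  R: 51 + 0.82×(0−51) = 51 − 41.82 = 9.18 → 9
  G: 99 − 81.18 = 17.82 → 18
  B: 29 − 23.78 = 5.22 → 5
rgb(9, 18, 5) = #091205.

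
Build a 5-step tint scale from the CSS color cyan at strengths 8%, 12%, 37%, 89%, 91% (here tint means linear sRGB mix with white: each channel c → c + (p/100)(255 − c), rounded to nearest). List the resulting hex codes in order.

#14FFFF, #1FFFFF, #5EFFFF, #E3FFFF, #E8FFFF

CSS cyan is rgb(0, 255, 255).
8%: (0 + 20.4 = 20.4→20, 255→255, 255→255) → #14FFFF
12%: (0 + 30.6 = 30.6→31, 255→255, 255→255) → #1FFFFF
37%: (0 + 94.35 = 94.35→94, 255→255, 255→255) → #5EFFFF
89%: (0 + 226.95 = 226.95→227, 255→255, 255→255) → #E3FFFF
91%: (0 + 232.05 = 232.05→232, 255→255, 255→255) → #E8FFFF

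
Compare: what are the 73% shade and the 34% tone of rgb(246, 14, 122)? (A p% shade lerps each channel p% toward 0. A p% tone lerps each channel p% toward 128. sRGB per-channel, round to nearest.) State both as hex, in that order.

73% shade:
  R: 246 − 179.58 = 66.42 → 66
  G: 14 + 0.73×(0−14) = 14 − 10.22 = 3.78 → 4
  B: 122 − 89.06 = 32.94 → 33
  → #420421
34% tone:
  R: 246 + 0.34×(128−246) = 246 − 40.12 = 205.88 → 206
  G: 14 + 0.34×(128−14) = 14 + 38.76 = 52.76 → 53
  B: 122 + 0.34×(128−122) = 122 + 2.04 = 124.04 → 124
  → #CE357C

#420421, #CE357C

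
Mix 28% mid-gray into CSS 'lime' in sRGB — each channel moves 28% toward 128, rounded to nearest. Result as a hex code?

CSS lime is rgb(0, 255, 0).
A 28% tone moves each channel 28% toward 128:
  R: 0 + 0.28×(128−0) = 0 + 35.84 = 35.84 → 36
  G: 255 + 0.28×(128−255) = 255 − 35.56 = 219.44 → 219
  B: 0 + 0.28×(128−0) = 0 + 35.84 = 35.84 → 36
rgb(36, 219, 36) = #24DB24.

#24DB24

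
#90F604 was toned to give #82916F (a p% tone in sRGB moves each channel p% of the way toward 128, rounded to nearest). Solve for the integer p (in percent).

86%

#90F604 is rgb(144, 246, 4); #82916F is rgb(130, 145, 111).
On the B channel (widest range): 111 ≈ 4 + (p/100)(128 − 4), so p ≈ 100×(111 − 4)/(128 − 4) = 10700/124 = 86.29.
p = 86 reproduces all three channels after rounding.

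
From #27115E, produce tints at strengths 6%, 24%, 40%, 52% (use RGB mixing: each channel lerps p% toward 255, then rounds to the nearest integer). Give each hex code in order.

#27115E is rgb(39, 17, 94).
6%: (39 + 12.96 = 51.96→52, 17 + 14.28 = 31.28→31, 94 + 9.66 = 103.66→104) → #341F68
24%: (39 + 51.84 = 90.84→91, 17 + 57.12 = 74.12→74, 94 + 38.64 = 132.64→133) → #5B4A85
40%: (39 + 86.4 = 125.4→125, 17 + 95.2 = 112.2→112, 94 + 64.4 = 158.4→158) → #7D709E
52%: (39 + 112.32 = 151.32→151, 17 + 123.76 = 140.76→141, 94 + 83.72 = 177.72→178) → #978DB2

#341F68, #5B4A85, #7D709E, #978DB2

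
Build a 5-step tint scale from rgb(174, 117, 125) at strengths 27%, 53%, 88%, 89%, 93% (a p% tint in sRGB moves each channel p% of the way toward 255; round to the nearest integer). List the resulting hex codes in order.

27%: (174 + 21.87 = 195.87→196, 117 + 37.26 = 154.26→154, 125 + 35.1 = 160.1→160) → #c49aa0
53%: (174 + 42.93 = 216.93→217, 117 + 73.14 = 190.14→190, 125 + 68.9 = 193.9→194) → #d9bec2
88%: (174 + 71.28 = 245.28→245, 117 + 121.44 = 238.44→238, 125 + 114.4 = 239.4→239) → #f5eeef
89%: (174 + 72.09 = 246.09→246, 117 + 122.82 = 239.82→240, 125 + 115.7 = 240.7→241) → #f6f0f1
93%: (174 + 75.33 = 249.33→249, 117 + 128.34 = 245.34→245, 125 + 120.9 = 245.9→246) → #f9f5f6

#c49aa0, #d9bec2, #f5eeef, #f6f0f1, #f9f5f6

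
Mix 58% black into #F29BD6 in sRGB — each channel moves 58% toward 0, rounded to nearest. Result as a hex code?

#66415A

#F29BD6 is rgb(242, 155, 214).
A 58% shade moves each channel 58% toward 0:
  R: 242 + 0.58×(0−242) = 242 − 140.36 = 101.64 → 102
  G: 155 − 89.9 = 65.1 → 65
  B: 214 − 124.12 = 89.88 → 90
rgb(102, 65, 90) = #66415A.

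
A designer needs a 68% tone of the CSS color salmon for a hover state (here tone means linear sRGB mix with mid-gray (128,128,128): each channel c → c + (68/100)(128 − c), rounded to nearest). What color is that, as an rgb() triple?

CSS salmon is rgb(250, 128, 114).
A 68% tone moves each channel 68% toward 128:
  R: 250 + 0.68×(128−250) = 250 − 82.96 = 167.04 → 167
  G: 128 + 0.68×(128−128) = 128 + 0 = 128 → 128
  B: 114 + 9.52 = 123.52 → 124

rgb(167, 128, 124)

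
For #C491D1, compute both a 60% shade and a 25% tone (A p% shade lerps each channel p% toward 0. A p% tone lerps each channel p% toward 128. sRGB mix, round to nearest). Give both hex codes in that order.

#4E3A54, #B38DBD

#C491D1 is rgb(196, 145, 209).
60% shade:
  R: 196 + 0.6×(0−196) = 196 − 117.6 = 78.4 → 78
  G: 145 − 87 = 58 → 58
  B: 209 + 0.6×(0−209) = 209 − 125.4 = 83.6 → 84
  → #4E3A54
25% tone:
  R: 196 + 0.25×(128−196) = 196 − 17 = 179 → 179
  G: 145 − 4.25 = 140.75 → 141
  B: 209 − 20.25 = 188.75 → 189
  → #B38DBD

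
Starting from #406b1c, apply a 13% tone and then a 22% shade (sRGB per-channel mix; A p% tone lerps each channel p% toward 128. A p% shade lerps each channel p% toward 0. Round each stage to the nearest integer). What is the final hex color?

#406b1c is rgb(64, 107, 28).
Lerp each channel 13% toward 128:
  R: 64 + 0.13×(128−64) = 64 + 8.32 = 72.32 → 72
  G: 107 + 2.73 = 109.73 → 110
  B: 28 + 13 = 41 → 41
After the tone: rgb(72, 110, 41) = #486e29.
Per channel, c → c + 0.22(0 − c):
  R: 72 + 0.22×(0−72) = 72 − 15.84 = 56.16 → 56
  G: 110 − 24.2 = 85.8 → 86
  B: 41 + 0.22×(0−41) = 41 − 9.02 = 31.98 → 32
rgb(56, 86, 32) = #385620.

#385620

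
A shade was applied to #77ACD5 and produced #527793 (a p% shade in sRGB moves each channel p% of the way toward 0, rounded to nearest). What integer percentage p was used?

31%

#77ACD5 is rgb(119, 172, 213); #527793 is rgb(82, 119, 147).
On the B channel (widest range): 147 ≈ 213 + (p/100)(0 − 213), so p ≈ 100×(147 − 213)/(0 − 213) = -6600/-213 = 30.99.
p = 31 reproduces all three channels after rounding.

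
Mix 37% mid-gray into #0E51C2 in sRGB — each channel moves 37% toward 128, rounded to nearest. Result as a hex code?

#3862AA

#0E51C2 is rgb(14, 81, 194).
Lerp each channel 37% toward 128:
  R: 14 + 42.18 = 56.18 → 56
  G: 81 + 0.37×(128−81) = 81 + 17.39 = 98.39 → 98
  B: 194 − 24.42 = 169.58 → 170
rgb(56, 98, 170) = #3862AA.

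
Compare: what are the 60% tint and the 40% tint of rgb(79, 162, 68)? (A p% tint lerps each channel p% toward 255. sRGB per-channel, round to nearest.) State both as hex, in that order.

60% tint:
  R: 79 + 105.6 = 184.6 → 185
  G: 162 + 0.6×(255−162) = 162 + 55.8 = 217.8 → 218
  B: 68 + 0.6×(255−68) = 68 + 112.2 = 180.2 → 180
  → #b9dab4
40% tint:
  R: 79 + 70.4 = 149.4 → 149
  G: 162 + 37.2 = 199.2 → 199
  B: 68 + 0.4×(255−68) = 68 + 74.8 = 142.8 → 143
  → #95c78f

#b9dab4, #95c78f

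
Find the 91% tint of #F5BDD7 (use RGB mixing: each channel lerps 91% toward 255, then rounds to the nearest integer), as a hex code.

#F5BDD7 is rgb(245, 189, 215).
Per channel, c → c + 0.91(255 − c):
  R: 245 + 0.91×(255−245) = 245 + 9.1 = 254.1 → 254
  G: 189 + 60.06 = 249.06 → 249
  B: 215 + 0.91×(255−215) = 215 + 36.4 = 251.4 → 251
rgb(254, 249, 251) = #FEF9FB.

#FEF9FB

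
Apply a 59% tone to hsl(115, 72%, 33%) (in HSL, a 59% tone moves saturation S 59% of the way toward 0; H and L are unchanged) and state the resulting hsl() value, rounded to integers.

S moves 59% from 72 toward 0: 72 − 42.48 = 29.52 → 30.
H and L are unchanged.

hsl(115, 30%, 33%)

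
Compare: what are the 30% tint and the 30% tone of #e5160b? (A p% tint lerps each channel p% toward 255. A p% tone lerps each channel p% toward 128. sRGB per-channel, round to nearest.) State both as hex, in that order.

#e5160b is rgb(229, 22, 11).
30% tint:
  R: 229 + 0.3×(255−229) = 229 + 7.8 = 236.8 → 237
  G: 22 + 0.3×(255−22) = 22 + 69.9 = 91.9 → 92
  B: 11 + 0.3×(255−11) = 11 + 73.2 = 84.2 → 84
  → #ed5c54
30% tone:
  R: 229 + 0.3×(128−229) = 229 − 30.3 = 198.7 → 199
  G: 22 + 31.8 = 53.8 → 54
  B: 11 + 0.3×(128−11) = 11 + 35.1 = 46.1 → 46
  → #c7362e

#ed5c54, #c7362e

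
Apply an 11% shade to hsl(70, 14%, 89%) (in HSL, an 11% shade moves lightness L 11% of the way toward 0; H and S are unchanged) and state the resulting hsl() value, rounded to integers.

hsl(70, 14%, 79%)

L moves 11% from 89 toward 0: 89 − 9.79 = 79.21 → 79.
H and S are unchanged.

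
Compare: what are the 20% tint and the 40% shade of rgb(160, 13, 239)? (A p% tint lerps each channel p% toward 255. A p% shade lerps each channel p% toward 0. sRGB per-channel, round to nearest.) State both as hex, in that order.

20% tint:
  R: 160 + 19 = 179 → 179
  G: 13 + 0.2×(255−13) = 13 + 48.4 = 61.4 → 61
  B: 239 + 0.2×(255−239) = 239 + 3.2 = 242.2 → 242
  → #b33df2
40% shade:
  R: 160 + 0.4×(0−160) = 160 − 64 = 96 → 96
  G: 13 − 5.2 = 7.8 → 8
  B: 239 − 95.6 = 143.4 → 143
  → #60088f

#b33df2, #60088f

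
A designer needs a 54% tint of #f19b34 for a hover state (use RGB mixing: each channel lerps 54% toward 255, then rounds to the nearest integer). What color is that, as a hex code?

#f19b34 is rgb(241, 155, 52).
Per channel, c → c + 0.54(255 − c):
  R: 241 + 0.54×(255−241) = 241 + 7.56 = 248.56 → 249
  G: 155 + 54 = 209 → 209
  B: 52 + 109.62 = 161.62 → 162
rgb(249, 209, 162) = #f9d1a2.

#f9d1a2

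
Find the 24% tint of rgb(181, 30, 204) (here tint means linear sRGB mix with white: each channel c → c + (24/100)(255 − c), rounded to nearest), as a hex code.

#C754D8

Per channel, c → c + 0.24(255 − c):
  R: 181 + 17.76 = 198.76 → 199
  G: 30 + 0.24×(255−30) = 30 + 54 = 84 → 84
  B: 204 + 12.24 = 216.24 → 216
rgb(199, 84, 216) = #C754D8.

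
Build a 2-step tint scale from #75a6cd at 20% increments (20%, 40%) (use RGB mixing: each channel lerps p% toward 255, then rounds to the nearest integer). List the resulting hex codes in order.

#91b8d7, #accae1

#75a6cd is rgb(117, 166, 205).
20%: (117 + 27.6 = 144.6→145, 166 + 17.8 = 183.8→184, 205 + 10 = 215→215) → #91b8d7
40%: (117 + 55.2 = 172.2→172, 166 + 35.6 = 201.6→202, 205 + 20 = 225→225) → #accae1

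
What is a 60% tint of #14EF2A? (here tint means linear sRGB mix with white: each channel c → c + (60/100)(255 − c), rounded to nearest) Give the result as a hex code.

#A1F9AA

#14EF2A is rgb(20, 239, 42).
Lerp each channel 60% toward 255:
  R: 20 + 141 = 161 → 161
  G: 239 + 9.6 = 248.6 → 249
  B: 42 + 127.8 = 169.8 → 170
rgb(161, 249, 170) = #A1F9AA.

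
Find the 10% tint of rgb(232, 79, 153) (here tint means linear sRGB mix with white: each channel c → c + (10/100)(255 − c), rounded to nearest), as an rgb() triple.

Lerp each channel 10% toward 255:
  R: 232 + 0.1×(255−232) = 232 + 2.3 = 234.3 → 234
  G: 79 + 0.1×(255−79) = 79 + 17.6 = 96.6 → 97
  B: 153 + 0.1×(255−153) = 153 + 10.2 = 163.2 → 163

rgb(234, 97, 163)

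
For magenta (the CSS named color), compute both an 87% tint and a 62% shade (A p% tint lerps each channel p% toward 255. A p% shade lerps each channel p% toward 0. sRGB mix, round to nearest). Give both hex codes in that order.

#FFDEFF, #610061

CSS magenta is rgb(255, 0, 255).
87% tint:
  R: 255 + 0.87×(255−255) = 255 + 0 = 255 → 255
  G: 0 + 0.87×(255−0) = 0 + 221.85 = 221.85 → 222
  B: 255 + 0.87×(255−255) = 255 + 0 = 255 → 255
  → #FFDEFF
62% shade:
  R: 255 + 0.62×(0−255) = 255 − 158.1 = 96.9 → 97
  G: 0 + 0 = 0 → 0
  B: 255 − 158.1 = 96.9 → 97
  → #610061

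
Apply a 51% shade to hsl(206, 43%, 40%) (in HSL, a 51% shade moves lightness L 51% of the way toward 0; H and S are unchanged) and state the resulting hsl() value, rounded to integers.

L moves 51% from 40 toward 0: 40 − 20.4 = 19.6 → 20.
H and S are unchanged.

hsl(206, 43%, 20%)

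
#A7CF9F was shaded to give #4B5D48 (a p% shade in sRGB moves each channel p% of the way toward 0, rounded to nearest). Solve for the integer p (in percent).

#A7CF9F is rgb(167, 207, 159); #4B5D48 is rgb(75, 93, 72).
On the G channel (widest range): 93 ≈ 207 + (p/100)(0 − 207), so p ≈ 100×(93 − 207)/(0 − 207) = -11400/-207 = 55.07.
p = 55 reproduces all three channels after rounding.

55%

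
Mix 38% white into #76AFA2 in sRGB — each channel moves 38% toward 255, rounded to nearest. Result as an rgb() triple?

rgb(170, 205, 197)

#76AFA2 is rgb(118, 175, 162).
Per channel, c → c + 0.38(255 − c):
  R: 118 + 0.38×(255−118) = 118 + 52.06 = 170.06 → 170
  G: 175 + 30.4 = 205.4 → 205
  B: 162 + 0.38×(255−162) = 162 + 35.34 = 197.34 → 197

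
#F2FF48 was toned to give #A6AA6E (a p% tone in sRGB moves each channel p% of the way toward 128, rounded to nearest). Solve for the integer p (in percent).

#F2FF48 is rgb(242, 255, 72); #A6AA6E is rgb(166, 170, 110).
On the G channel (widest range): 170 ≈ 255 + (p/100)(128 − 255), so p ≈ 100×(170 − 255)/(128 − 255) = -8500/-127 = 66.93.
p = 67 reproduces all three channels after rounding.

67%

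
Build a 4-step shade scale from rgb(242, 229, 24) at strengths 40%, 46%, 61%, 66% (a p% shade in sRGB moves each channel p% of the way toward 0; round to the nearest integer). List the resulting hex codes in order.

#91890e, #837c0d, #5e5909, #524e08

40%: (242 − 96.8 = 145.2→145, 229 − 91.6 = 137.4→137, 24 − 9.6 = 14.4→14) → #91890e
46%: (242 − 111.32 = 130.68→131, 229 − 105.34 = 123.66→124, 24 − 11.04 = 12.96→13) → #837c0d
61%: (242 − 147.62 = 94.38→94, 229 − 139.69 = 89.31→89, 24 − 14.64 = 9.36→9) → #5e5909
66%: (242 − 159.72 = 82.28→82, 229 − 151.14 = 77.86→78, 24 − 15.84 = 8.16→8) → #524e08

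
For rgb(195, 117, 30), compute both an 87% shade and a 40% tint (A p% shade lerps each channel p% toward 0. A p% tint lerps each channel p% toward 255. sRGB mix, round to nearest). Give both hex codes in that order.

#190F04, #DBAC78

87% shade:
  R: 195 + 0.87×(0−195) = 195 − 169.65 = 25.35 → 25
  G: 117 + 0.87×(0−117) = 117 − 101.79 = 15.21 → 15
  B: 30 + 0.87×(0−30) = 30 − 26.1 = 3.9 → 4
  → #190F04
40% tint:
  R: 195 + 24 = 219 → 219
  G: 117 + 55.2 = 172.2 → 172
  B: 30 + 0.4×(255−30) = 30 + 90 = 120 → 120
  → #DBAC78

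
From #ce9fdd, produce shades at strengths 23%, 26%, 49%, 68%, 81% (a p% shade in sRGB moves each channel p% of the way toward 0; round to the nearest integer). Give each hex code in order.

#9f7aaa, #9876a4, #695171, #423347, #271e2a

#ce9fdd is rgb(206, 159, 221).
23%: (206 − 47.38 = 158.62→159, 159 − 36.57 = 122.43→122, 221 − 50.83 = 170.17→170) → #9f7aaa
26%: (206 − 53.56 = 152.44→152, 159 − 41.34 = 117.66→118, 221 − 57.46 = 163.54→164) → #9876a4
49%: (206 − 100.94 = 105.06→105, 159 − 77.91 = 81.09→81, 221 − 108.29 = 112.71→113) → #695171
68%: (206 − 140.08 = 65.92→66, 159 − 108.12 = 50.88→51, 221 − 150.28 = 70.72→71) → #423347
81%: (206 − 166.86 = 39.14→39, 159 − 128.79 = 30.21→30, 221 − 179.01 = 41.99→42) → #271e2a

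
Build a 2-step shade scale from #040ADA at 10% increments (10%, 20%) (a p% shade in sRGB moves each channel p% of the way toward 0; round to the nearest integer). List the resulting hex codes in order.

#0409C4, #0308AE

#040ADA is rgb(4, 10, 218).
10%: (4→4, 10 − 1 = 9→9, 218 − 21.8 = 196.2→196) → #0409C4
20%: (4 − 0.8 = 3.2→3, 10 − 2 = 8→8, 218 − 43.6 = 174.4→174) → #0308AE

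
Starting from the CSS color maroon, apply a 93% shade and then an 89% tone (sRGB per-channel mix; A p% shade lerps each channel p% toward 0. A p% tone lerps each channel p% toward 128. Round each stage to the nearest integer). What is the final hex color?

#737272

CSS maroon is rgb(128, 0, 0).
A 93% shade moves each channel 93% toward 0:
  R: 128 + 0.93×(0−128) = 128 − 119.04 = 8.96 → 9
  G: 0 + 0.93×(0−0) = 0 + 0 = 0 → 0
  B: 0 + 0 = 0 → 0
After the shade: rgb(9, 0, 0) = #090000.
Lerp each channel 89% toward 128:
  R: 9 + 105.91 = 114.91 → 115
  G: 0 + 113.92 = 113.92 → 114
  B: 0 + 0.89×(128−0) = 0 + 113.92 = 113.92 → 114
rgb(115, 114, 114) = #737272.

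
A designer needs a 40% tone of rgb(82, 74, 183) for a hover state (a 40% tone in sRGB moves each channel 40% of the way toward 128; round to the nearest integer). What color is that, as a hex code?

Per channel, c → c + 0.4(128 − c):
  R: 82 + 18.4 = 100.4 → 100
  G: 74 + 0.4×(128−74) = 74 + 21.6 = 95.6 → 96
  B: 183 − 22 = 161 → 161
rgb(100, 96, 161) = #6460A1.

#6460A1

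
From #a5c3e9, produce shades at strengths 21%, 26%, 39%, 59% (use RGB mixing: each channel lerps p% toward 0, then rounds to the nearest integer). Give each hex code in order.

#829ab8, #7a90ac, #65778e, #445060

#a5c3e9 is rgb(165, 195, 233).
21%: (165 − 34.65 = 130.35→130, 195 − 40.95 = 154.05→154, 233 − 48.93 = 184.07→184) → #829ab8
26%: (165 − 42.9 = 122.1→122, 195 − 50.7 = 144.3→144, 233 − 60.58 = 172.42→172) → #7a90ac
39%: (165 − 64.35 = 100.65→101, 195 − 76.05 = 118.95→119, 233 − 90.87 = 142.13→142) → #65778e
59%: (165 − 97.35 = 67.65→68, 195 − 115.05 = 79.95→80, 233 − 137.47 = 95.53→96) → #445060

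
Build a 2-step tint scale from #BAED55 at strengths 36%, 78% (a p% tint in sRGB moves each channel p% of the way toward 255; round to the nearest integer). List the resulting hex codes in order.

#BAED55 is rgb(186, 237, 85).
36%: (186 + 24.84 = 210.84→211, 237 + 6.48 = 243.48→243, 85 + 61.2 = 146.2→146) → #D3F392
78%: (186 + 53.82 = 239.82→240, 237 + 14.04 = 251.04→251, 85 + 132.6 = 217.6→218) → #F0FBDA

#D3F392, #F0FBDA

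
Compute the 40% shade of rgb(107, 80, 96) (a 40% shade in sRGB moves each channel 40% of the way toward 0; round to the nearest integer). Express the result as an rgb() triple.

Lerp each channel 40% toward 0:
  R: 107 + 0.4×(0−107) = 107 − 42.8 = 64.2 → 64
  G: 80 + 0.4×(0−80) = 80 − 32 = 48 → 48
  B: 96 + 0.4×(0−96) = 96 − 38.4 = 57.6 → 58

rgb(64, 48, 58)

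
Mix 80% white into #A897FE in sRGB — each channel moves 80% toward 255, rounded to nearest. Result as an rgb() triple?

rgb(238, 234, 255)

#A897FE is rgb(168, 151, 254).
Lerp each channel 80% toward 255:
  R: 168 + 0.8×(255−168) = 168 + 69.6 = 237.6 → 238
  G: 151 + 83.2 = 234.2 → 234
  B: 254 + 0.8×(255−254) = 254 + 0.8 = 254.8 → 255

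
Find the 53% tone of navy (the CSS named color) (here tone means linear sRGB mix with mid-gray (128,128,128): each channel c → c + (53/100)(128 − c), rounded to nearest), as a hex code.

#444480

CSS navy is rgb(0, 0, 128).
A 53% tone moves each channel 53% toward 128:
  R: 0 + 67.84 = 67.84 → 68
  G: 0 + 0.53×(128−0) = 0 + 67.84 = 67.84 → 68
  B: 128 + 0 = 128 → 128
rgb(68, 68, 128) = #444480.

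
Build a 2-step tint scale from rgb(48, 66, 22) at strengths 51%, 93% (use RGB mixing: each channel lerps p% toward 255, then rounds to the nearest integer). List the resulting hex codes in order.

#9aa28d, #f1f2ef

51%: (48 + 105.57 = 153.57→154, 66 + 96.39 = 162.39→162, 22 + 118.83 = 140.83→141) → #9aa28d
93%: (48 + 192.51 = 240.51→241, 66 + 175.77 = 241.77→242, 22 + 216.69 = 238.69→239) → #f1f2ef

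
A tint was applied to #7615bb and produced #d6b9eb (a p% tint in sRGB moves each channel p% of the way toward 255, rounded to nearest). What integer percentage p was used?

#7615bb is rgb(118, 21, 187); #d6b9eb is rgb(214, 185, 235).
On the G channel (widest range): 185 ≈ 21 + (p/100)(255 − 21), so p ≈ 100×(185 − 21)/(255 − 21) = 16400/234 = 70.09.
p = 70 reproduces all three channels after rounding.

70%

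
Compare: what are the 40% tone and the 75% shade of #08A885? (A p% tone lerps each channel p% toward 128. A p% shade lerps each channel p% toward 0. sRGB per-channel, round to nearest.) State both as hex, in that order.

#08A885 is rgb(8, 168, 133).
40% tone:
  R: 8 + 0.4×(128−8) = 8 + 48 = 56 → 56
  G: 168 − 16 = 152 → 152
  B: 133 − 2 = 131 → 131
  → #389883
75% shade:
  R: 8 + 0.75×(0−8) = 8 − 6 = 2 → 2
  G: 168 − 126 = 42 → 42
  B: 133 + 0.75×(0−133) = 133 − 99.75 = 33.25 → 33
  → #022A21

#389883, #022A21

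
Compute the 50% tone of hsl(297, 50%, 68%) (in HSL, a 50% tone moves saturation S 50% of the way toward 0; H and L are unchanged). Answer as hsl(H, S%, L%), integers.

hsl(297, 25%, 68%)

S moves 50% from 50 toward 0: 50 − 25 = 25 → 25.
H and L are unchanged.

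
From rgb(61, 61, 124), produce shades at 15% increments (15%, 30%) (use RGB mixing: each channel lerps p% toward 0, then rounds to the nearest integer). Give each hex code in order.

15%: (61 − 9.15 = 51.85→52, 61 − 9.15 = 51.85→52, 124 − 18.6 = 105.4→105) → #343469
30%: (61 − 18.3 = 42.7→43, 61 − 18.3 = 42.7→43, 124 − 37.2 = 86.8→87) → #2b2b57

#343469, #2b2b57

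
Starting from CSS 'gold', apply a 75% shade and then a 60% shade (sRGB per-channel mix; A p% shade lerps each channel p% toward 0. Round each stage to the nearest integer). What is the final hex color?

CSS gold is rgb(255, 215, 0).
A 75% shade moves each channel 75% toward 0:
  R: 255 + 0.75×(0−255) = 255 − 191.25 = 63.75 → 64
  G: 215 + 0.75×(0−215) = 215 − 161.25 = 53.75 → 54
  B: 0 + 0.75×(0−0) = 0 + 0 = 0 → 0
After the shade: rgb(64, 54, 0) = #403600.
Lerp each channel 60% toward 0:
  R: 64 − 38.4 = 25.6 → 26
  G: 54 + 0.6×(0−54) = 54 − 32.4 = 21.6 → 22
  B: 0 + 0 = 0 → 0
rgb(26, 22, 0) = #1A1600.

#1A1600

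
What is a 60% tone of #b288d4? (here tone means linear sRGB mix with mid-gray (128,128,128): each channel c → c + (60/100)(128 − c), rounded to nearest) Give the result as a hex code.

#9483a2

#b288d4 is rgb(178, 136, 212).
A 60% tone moves each channel 60% toward 128:
  R: 178 − 30 = 148 → 148
  G: 136 + 0.6×(128−136) = 136 − 4.8 = 131.2 → 131
  B: 212 + 0.6×(128−212) = 212 − 50.4 = 161.6 → 162
rgb(148, 131, 162) = #9483a2.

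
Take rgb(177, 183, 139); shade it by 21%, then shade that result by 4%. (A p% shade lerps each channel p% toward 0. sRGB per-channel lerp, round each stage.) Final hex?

A 21% shade moves each channel 21% toward 0:
  R: 177 + 0.21×(0−177) = 177 − 37.17 = 139.83 → 140
  G: 183 + 0.21×(0−183) = 183 − 38.43 = 144.57 → 145
  B: 139 − 29.19 = 109.81 → 110
After the shade: rgb(140, 145, 110) = #8c916e.
Lerp each channel 4% toward 0:
  R: 140 − 5.6 = 134.4 → 134
  G: 145 + 0.04×(0−145) = 145 − 5.8 = 139.2 → 139
  B: 110 + 0.04×(0−110) = 110 − 4.4 = 105.6 → 106
rgb(134, 139, 106) = #868b6a.

#868b6a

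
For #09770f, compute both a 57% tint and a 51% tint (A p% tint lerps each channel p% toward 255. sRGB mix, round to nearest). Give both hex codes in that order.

#95c598, #86bc89

#09770f is rgb(9, 119, 15).
57% tint:
  R: 9 + 140.22 = 149.22 → 149
  G: 119 + 0.57×(255−119) = 119 + 77.52 = 196.52 → 197
  B: 15 + 0.57×(255−15) = 15 + 136.8 = 151.8 → 152
  → #95c598
51% tint:
  R: 9 + 0.51×(255−9) = 9 + 125.46 = 134.46 → 134
  G: 119 + 0.51×(255−119) = 119 + 69.36 = 188.36 → 188
  B: 15 + 122.4 = 137.4 → 137
  → #86bc89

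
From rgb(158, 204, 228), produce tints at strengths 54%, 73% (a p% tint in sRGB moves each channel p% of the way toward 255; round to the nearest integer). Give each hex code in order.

#d2e8f3, #e5f1f8

54%: (158 + 52.38 = 210.38→210, 204 + 27.54 = 231.54→232, 228 + 14.58 = 242.58→243) → #d2e8f3
73%: (158 + 70.81 = 228.81→229, 204 + 37.23 = 241.23→241, 228 + 19.71 = 247.71→248) → #e5f1f8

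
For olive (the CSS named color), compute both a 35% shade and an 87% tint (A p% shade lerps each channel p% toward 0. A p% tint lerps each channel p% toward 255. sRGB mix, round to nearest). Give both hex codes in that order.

#535300, #EEEEDE

CSS olive is rgb(128, 128, 0).
35% shade:
  R: 128 + 0.35×(0−128) = 128 − 44.8 = 83.2 → 83
  G: 128 + 0.35×(0−128) = 128 − 44.8 = 83.2 → 83
  B: 0 + 0.35×(0−0) = 0 + 0 = 0 → 0
  → #535300
87% tint:
  R: 128 + 0.87×(255−128) = 128 + 110.49 = 238.49 → 238
  G: 128 + 110.49 = 238.49 → 238
  B: 0 + 0.87×(255−0) = 0 + 221.85 = 221.85 → 222
  → #EEEEDE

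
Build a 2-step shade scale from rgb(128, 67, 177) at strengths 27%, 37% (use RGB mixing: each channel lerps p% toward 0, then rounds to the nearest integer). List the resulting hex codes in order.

27%: (128 − 34.56 = 93.44→93, 67 − 18.09 = 48.91→49, 177 − 47.79 = 129.21→129) → #5D3181
37%: (128 − 47.36 = 80.64→81, 67 − 24.79 = 42.21→42, 177 − 65.49 = 111.51→112) → #512A70

#5D3181, #512A70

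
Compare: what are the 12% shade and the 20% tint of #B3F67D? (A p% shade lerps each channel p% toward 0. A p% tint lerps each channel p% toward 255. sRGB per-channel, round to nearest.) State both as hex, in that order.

#B3F67D is rgb(179, 246, 125).
12% shade:
  R: 179 + 0.12×(0−179) = 179 − 21.48 = 157.52 → 158
  G: 246 + 0.12×(0−246) = 246 − 29.52 = 216.48 → 216
  B: 125 + 0.12×(0−125) = 125 − 15 = 110 → 110
  → #9ED86E
20% tint:
  R: 179 + 0.2×(255−179) = 179 + 15.2 = 194.2 → 194
  G: 246 + 1.8 = 247.8 → 248
  B: 125 + 26 = 151 → 151
  → #C2F897

#9ED86E, #C2F897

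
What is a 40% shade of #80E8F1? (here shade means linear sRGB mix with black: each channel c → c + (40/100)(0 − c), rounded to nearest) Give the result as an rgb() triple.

#80E8F1 is rgb(128, 232, 241).
Lerp each channel 40% toward 0:
  R: 128 + 0.4×(0−128) = 128 − 51.2 = 76.8 → 77
  G: 232 + 0.4×(0−232) = 232 − 92.8 = 139.2 → 139
  B: 241 + 0.4×(0−241) = 241 − 96.4 = 144.6 → 145

rgb(77, 139, 145)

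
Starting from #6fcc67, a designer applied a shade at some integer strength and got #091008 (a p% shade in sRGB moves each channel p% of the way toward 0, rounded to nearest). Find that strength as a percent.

#6fcc67 is rgb(111, 204, 103); #091008 is rgb(9, 16, 8).
On the G channel (widest range): 16 ≈ 204 + (p/100)(0 − 204), so p ≈ 100×(16 − 204)/(0 − 204) = -18800/-204 = 92.16.
p = 92 reproduces all three channels after rounding.

92%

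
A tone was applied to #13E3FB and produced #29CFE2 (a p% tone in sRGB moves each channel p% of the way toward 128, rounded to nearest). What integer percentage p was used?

20%

#13E3FB is rgb(19, 227, 251); #29CFE2 is rgb(41, 207, 226).
On the B channel (widest range): 226 ≈ 251 + (p/100)(128 − 251), so p ≈ 100×(226 − 251)/(128 − 251) = -2500/-123 = 20.33.
p = 20 reproduces all three channels after rounding.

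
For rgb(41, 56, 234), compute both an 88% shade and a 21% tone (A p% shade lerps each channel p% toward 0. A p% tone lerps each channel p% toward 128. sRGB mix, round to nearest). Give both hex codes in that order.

#05071c, #3b47d4

88% shade:
  R: 41 + 0.88×(0−41) = 41 − 36.08 = 4.92 → 5
  G: 56 + 0.88×(0−56) = 56 − 49.28 = 6.72 → 7
  B: 234 − 205.92 = 28.08 → 28
  → #05071c
21% tone:
  R: 41 + 18.27 = 59.27 → 59
  G: 56 + 0.21×(128−56) = 56 + 15.12 = 71.12 → 71
  B: 234 − 22.26 = 211.74 → 212
  → #3b47d4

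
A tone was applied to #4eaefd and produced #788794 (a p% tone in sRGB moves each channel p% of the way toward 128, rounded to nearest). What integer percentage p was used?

#4eaefd is rgb(78, 174, 253); #788794 is rgb(120, 135, 148).
On the B channel (widest range): 148 ≈ 253 + (p/100)(128 − 253), so p ≈ 100×(148 − 253)/(128 − 253) = -10500/-125 = 84.00.
p = 84 reproduces all three channels after rounding.

84%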